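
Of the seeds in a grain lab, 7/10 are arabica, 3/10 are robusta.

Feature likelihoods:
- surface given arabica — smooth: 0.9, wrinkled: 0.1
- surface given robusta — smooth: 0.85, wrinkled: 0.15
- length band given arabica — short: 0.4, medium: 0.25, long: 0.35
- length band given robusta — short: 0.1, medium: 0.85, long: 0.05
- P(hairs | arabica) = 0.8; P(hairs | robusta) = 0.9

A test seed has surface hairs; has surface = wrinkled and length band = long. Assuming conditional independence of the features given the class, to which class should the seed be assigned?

arabica

arabica: 0.7 × 0.1 × 0.35 × 0.8 = 0.0196
robusta: 0.3 × 0.15 × 0.05 × 0.9 = 0.002025
Highest score → arabica.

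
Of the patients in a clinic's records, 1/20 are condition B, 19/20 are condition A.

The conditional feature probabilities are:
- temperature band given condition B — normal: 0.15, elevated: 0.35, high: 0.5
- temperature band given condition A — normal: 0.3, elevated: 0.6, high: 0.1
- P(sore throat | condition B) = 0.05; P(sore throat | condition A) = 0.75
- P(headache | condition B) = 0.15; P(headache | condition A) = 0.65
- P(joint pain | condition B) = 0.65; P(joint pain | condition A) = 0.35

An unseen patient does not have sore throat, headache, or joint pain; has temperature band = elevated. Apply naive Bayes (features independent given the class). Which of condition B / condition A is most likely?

condition A

condition B: 0.05 × 0.35 × (1−0.05) × (1−0.15) × (1−0.65) = 0.0049459375
condition A: 0.95 × 0.6 × (1−0.75) × (1−0.65) × (1−0.35) = 0.03241875
Highest score → condition A.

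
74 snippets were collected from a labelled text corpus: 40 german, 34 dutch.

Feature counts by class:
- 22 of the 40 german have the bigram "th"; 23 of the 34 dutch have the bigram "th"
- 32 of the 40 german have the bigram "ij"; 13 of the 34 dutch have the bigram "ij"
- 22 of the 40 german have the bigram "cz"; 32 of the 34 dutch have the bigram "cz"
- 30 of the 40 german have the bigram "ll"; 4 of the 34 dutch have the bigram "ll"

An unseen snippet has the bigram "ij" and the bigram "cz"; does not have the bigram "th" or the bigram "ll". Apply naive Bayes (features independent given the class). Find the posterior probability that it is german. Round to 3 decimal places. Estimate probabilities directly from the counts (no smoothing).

0.362

german: (40/74) × (18/40) × (32/40) × (22/40) × (10/40) ≈ 0.0267568
dutch: (34/74) × (11/34) × (13/34) × (32/34) × (30/34) ≈ 0.0471997
P(german | x) = 0.0267568 / 0.0739565 ≈ 0.362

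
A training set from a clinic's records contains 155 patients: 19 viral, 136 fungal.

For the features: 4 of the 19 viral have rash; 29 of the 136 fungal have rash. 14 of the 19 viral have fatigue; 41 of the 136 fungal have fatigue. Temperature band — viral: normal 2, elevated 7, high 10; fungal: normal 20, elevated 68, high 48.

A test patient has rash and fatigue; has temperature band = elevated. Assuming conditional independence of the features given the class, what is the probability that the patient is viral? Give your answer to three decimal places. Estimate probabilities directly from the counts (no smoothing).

viral: (19/155) × (4/19) × (14/19) × (7/19) ≈ 0.00700563
fungal: (136/155) × (29/136) × (41/136) × (68/136) ≈ 0.0282021
P(viral | x) = 0.00700563 / 0.03520773 ≈ 0.199

0.199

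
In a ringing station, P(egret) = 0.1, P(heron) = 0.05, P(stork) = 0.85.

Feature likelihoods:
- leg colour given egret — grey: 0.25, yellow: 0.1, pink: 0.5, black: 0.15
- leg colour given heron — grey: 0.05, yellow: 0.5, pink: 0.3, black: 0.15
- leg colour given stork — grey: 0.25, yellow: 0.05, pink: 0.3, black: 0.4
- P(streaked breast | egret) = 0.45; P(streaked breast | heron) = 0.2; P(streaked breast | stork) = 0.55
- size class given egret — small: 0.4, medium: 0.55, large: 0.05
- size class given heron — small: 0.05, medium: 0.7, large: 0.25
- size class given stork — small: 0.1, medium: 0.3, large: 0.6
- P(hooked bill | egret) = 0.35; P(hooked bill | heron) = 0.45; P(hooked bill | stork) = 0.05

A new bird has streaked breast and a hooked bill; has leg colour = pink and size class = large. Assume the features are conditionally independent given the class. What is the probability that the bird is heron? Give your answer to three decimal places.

0.068

egret: 0.1 × 0.5 × 0.45 × 0.05 × 0.35 = 0.00039375
heron: 0.05 × 0.3 × 0.2 × 0.25 × 0.45 = 0.0003375
stork: 0.85 × 0.3 × 0.55 × 0.6 × 0.05 = 0.0042075
P(heron | x) = 0.0003375 / 0.00493875 ≈ 0.068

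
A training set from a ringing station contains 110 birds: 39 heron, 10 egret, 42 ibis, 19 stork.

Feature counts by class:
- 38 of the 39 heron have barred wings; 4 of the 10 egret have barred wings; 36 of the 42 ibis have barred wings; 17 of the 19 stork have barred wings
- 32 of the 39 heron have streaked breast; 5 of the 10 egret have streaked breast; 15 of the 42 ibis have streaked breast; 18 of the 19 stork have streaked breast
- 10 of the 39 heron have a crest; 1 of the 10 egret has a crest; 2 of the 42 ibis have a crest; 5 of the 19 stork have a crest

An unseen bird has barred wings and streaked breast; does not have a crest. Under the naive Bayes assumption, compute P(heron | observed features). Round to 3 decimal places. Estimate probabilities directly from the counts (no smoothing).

heron: (39/110) × (38/39) × (32/39) × (29/39) ≈ 0.21077
egret: (10/110) × (4/10) × (5/10) × (9/10) ≈ 0.0163636
ibis: (42/110) × (36/42) × (15/42) × (40/42) ≈ 0.111317
stork: (19/110) × (17/19) × (18/19) × (14/19) ≈ 0.107882
P(heron | x) = 0.21077 / 0.4463326 ≈ 0.472

0.472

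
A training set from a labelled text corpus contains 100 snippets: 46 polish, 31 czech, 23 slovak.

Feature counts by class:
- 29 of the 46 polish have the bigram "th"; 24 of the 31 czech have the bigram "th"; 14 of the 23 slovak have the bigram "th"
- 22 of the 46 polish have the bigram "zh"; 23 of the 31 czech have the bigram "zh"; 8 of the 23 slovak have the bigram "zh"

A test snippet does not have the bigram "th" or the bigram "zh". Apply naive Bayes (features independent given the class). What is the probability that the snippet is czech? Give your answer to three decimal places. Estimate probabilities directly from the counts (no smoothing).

polish: (46/100) × (17/46) × (24/46) ≈ 0.0886957
czech: (31/100) × (7/31) × (8/31) ≈ 0.0180645
slovak: (23/100) × (9/23) × (15/23) ≈ 0.0586957
P(czech | x) = 0.0180645 / 0.1654559 ≈ 0.109

0.109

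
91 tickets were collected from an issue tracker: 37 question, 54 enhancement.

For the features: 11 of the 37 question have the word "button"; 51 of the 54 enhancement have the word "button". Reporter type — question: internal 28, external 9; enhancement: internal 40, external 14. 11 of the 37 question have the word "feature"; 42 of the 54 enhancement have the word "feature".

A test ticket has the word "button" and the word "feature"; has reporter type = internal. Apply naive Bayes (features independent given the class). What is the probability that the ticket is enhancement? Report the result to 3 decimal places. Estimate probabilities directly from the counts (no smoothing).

0.922

question: (37/91) × (11/37) × (28/37) × (11/37) ≈ 0.0271956
enhancement: (54/91) × (51/54) × (40/54) × (42/54) ≈ 0.322887
P(enhancement | x) = 0.322887 / 0.3500826 ≈ 0.922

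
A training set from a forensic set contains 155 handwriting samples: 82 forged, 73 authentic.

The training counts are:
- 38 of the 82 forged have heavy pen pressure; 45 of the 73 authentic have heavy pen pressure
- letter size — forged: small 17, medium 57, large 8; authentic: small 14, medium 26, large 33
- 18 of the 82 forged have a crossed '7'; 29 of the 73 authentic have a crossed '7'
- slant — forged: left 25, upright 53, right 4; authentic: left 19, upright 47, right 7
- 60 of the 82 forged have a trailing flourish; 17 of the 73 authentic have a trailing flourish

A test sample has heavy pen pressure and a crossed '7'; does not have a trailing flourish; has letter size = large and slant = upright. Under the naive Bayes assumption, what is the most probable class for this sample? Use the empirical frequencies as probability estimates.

authentic

forged: (82/155) × (38/82) × (8/82) × (18/82) × (53/82) × (22/82) ≈ 0.000910453
authentic: (73/155) × (45/73) × (33/73) × (29/73) × (47/73) × (56/73) ≈ 0.0257506
Highest score → authentic.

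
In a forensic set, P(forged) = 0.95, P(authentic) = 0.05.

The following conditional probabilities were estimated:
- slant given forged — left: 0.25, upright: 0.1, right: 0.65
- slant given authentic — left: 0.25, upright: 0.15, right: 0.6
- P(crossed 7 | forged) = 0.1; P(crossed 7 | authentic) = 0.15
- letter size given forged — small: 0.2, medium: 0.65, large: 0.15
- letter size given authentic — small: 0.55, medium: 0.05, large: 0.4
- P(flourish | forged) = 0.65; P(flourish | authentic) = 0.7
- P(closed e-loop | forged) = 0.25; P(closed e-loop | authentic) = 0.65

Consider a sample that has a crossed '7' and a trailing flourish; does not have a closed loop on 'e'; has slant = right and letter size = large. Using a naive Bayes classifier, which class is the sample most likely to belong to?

forged

forged: 0.95 × 0.65 × 0.1 × 0.15 × 0.65 × (1−0.25) = 0.00451546875
authentic: 0.05 × 0.6 × 0.15 × 0.4 × 0.7 × (1−0.65) = 0.000441
Highest score → forged.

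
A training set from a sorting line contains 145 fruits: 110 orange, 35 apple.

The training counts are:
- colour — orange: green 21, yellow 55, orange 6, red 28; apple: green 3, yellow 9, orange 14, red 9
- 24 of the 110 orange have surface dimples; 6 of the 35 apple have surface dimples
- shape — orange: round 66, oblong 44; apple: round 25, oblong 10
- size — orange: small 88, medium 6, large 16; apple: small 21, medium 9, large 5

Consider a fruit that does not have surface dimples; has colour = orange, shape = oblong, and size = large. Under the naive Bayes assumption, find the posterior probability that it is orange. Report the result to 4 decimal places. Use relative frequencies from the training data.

0.3657

orange: (110/145) × (6/110) × (86/110) × (44/110) × (16/110) ≈ 0.00188225
apple: (35/145) × (14/35) × (29/35) × (10/35) × (5/35) ≈ 0.00326531
P(orange | x) = 0.00188225 / 0.00514756 ≈ 0.3657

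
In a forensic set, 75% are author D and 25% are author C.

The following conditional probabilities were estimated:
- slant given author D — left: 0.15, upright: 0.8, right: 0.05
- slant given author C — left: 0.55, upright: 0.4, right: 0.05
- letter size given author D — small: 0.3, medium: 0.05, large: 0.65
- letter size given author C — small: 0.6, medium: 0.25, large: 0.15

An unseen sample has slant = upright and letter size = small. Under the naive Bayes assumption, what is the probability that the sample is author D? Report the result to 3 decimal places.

0.750

author D: 0.75 × 0.8 × 0.3 = 0.18
author C: 0.25 × 0.4 × 0.6 = 0.06
P(author D | x) = 0.18 / 0.24 ≈ 0.750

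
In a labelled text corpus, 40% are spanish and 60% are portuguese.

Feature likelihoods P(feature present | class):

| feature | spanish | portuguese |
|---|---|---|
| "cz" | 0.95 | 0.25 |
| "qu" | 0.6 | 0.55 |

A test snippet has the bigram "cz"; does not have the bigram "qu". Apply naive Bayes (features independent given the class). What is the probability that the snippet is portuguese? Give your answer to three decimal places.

0.308

spanish: 0.4 × 0.95 × (1−0.6) = 0.152
portuguese: 0.6 × 0.25 × (1−0.55) = 0.0675
P(portuguese | x) = 0.0675 / 0.2195 ≈ 0.308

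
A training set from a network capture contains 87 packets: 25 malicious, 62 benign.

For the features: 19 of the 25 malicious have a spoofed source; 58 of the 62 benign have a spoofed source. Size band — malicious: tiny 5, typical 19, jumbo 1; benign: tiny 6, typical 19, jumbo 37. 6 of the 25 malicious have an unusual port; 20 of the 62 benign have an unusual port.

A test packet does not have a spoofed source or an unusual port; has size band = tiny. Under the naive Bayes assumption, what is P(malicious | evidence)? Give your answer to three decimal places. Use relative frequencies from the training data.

malicious: (25/87) × (6/25) × (5/25) × (19/25) ≈ 0.0104828
benign: (62/87) × (4/62) × (6/62) × (42/62) ≈ 0.0030141
P(malicious | x) = 0.0104828 / 0.0134969 ≈ 0.777

0.777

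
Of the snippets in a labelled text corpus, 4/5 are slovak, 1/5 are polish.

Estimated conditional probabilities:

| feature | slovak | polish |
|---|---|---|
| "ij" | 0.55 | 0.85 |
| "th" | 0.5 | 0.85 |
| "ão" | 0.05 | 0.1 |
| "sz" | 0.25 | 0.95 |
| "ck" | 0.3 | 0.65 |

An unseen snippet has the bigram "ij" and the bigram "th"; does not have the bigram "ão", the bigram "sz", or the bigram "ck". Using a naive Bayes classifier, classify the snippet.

slovak

slovak: 0.8 × 0.55 × 0.5 × (1−0.05) × (1−0.25) × (1−0.3) = 0.109725
polish: 0.2 × 0.85 × 0.85 × (1−0.1) × (1−0.95) × (1−0.65) = 0.002275875
Highest score → slovak.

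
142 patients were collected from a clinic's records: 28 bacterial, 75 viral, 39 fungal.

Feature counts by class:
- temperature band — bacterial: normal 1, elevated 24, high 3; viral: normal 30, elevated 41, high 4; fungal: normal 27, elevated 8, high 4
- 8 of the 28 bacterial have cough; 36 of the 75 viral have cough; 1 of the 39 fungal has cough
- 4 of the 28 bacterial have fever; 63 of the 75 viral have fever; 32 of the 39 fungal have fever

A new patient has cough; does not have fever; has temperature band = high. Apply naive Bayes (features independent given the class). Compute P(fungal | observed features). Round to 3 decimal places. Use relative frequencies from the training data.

0.017

bacterial: (28/142) × (3/28) × (8/28) × (24/28) ≈ 0.0051739
viral: (75/142) × (4/75) × (36/75) × (12/75) ≈ 0.00216338
fungal: (39/142) × (4/39) × (1/39) × (7/39) ≈ 0.00012964
P(fungal | x) = 0.00012964 / 0.00746692 ≈ 0.017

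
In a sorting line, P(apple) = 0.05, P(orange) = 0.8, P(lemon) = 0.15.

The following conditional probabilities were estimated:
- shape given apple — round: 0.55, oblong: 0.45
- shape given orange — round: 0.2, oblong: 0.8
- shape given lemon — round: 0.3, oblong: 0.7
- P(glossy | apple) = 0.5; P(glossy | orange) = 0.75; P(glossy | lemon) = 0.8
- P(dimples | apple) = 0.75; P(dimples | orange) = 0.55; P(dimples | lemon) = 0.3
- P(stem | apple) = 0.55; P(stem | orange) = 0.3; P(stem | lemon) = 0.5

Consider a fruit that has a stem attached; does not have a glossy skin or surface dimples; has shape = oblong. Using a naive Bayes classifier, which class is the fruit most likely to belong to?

apple: 0.05 × 0.45 × (1−0.5) × (1−0.75) × 0.55 = 0.001546875
orange: 0.8 × 0.8 × (1−0.75) × (1−0.55) × 0.3 = 0.0216
lemon: 0.15 × 0.7 × (1−0.8) × (1−0.3) × 0.5 = 0.00735
Highest score → orange.

orange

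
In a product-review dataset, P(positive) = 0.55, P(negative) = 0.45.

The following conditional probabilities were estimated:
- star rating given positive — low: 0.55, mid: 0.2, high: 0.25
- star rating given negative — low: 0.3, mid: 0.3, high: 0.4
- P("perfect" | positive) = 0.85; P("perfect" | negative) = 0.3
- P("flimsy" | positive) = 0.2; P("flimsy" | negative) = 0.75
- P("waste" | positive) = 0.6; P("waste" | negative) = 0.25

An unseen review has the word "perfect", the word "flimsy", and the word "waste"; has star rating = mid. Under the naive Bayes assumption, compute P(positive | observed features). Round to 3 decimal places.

positive: 0.55 × 0.2 × 0.85 × 0.2 × 0.6 = 0.01122
negative: 0.45 × 0.3 × 0.3 × 0.75 × 0.25 = 0.00759375
P(positive | x) = 0.01122 / 0.01881375 ≈ 0.596

0.596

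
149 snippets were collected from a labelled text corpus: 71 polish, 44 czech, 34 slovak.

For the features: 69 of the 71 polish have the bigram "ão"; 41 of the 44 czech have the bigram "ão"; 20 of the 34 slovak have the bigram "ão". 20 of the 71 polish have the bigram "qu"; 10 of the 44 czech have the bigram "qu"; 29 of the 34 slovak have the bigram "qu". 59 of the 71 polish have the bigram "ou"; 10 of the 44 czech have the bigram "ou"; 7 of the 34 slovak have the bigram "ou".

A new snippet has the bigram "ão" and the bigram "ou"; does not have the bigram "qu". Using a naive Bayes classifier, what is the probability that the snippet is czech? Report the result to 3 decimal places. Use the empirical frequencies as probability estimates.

0.147

polish: (71/149) × (69/71) × (51/71) × (59/71) ≈ 0.276419
czech: (44/149) × (41/44) × (34/44) × (10/44) ≈ 0.0483249
slovak: (34/149) × (20/34) × (5/34) × (7/34) ≈ 0.004064
P(czech | x) = 0.0483249 / 0.3288079 ≈ 0.147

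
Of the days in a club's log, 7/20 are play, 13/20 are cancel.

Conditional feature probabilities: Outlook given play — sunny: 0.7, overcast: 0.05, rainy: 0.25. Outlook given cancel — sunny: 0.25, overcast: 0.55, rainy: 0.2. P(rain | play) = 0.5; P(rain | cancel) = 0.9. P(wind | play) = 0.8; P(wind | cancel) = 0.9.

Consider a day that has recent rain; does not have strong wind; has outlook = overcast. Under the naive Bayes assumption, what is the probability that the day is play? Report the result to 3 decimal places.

play: 0.35 × 0.05 × 0.5 × (1−0.8) = 0.00175
cancel: 0.65 × 0.55 × 0.9 × (1−0.9) = 0.032175
P(play | x) = 0.00175 / 0.033925 ≈ 0.052

0.052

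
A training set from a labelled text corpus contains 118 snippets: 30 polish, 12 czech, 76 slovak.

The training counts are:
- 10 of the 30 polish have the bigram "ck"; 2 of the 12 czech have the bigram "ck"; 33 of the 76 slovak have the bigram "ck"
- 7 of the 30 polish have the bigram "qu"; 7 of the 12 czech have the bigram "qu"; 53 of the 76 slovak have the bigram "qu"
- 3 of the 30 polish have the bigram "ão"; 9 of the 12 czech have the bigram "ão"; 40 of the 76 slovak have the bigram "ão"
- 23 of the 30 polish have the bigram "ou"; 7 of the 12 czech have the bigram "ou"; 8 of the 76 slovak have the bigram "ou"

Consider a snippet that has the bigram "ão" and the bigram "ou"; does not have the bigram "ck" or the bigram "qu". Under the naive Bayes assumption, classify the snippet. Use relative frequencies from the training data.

polish: (30/118) × (20/30) × (23/30) × (3/30) × (23/30) ≈ 0.00996234
czech: (12/118) × (10/12) × (5/12) × (9/12) × (7/12) ≈ 0.0154484
slovak: (76/118) × (43/76) × (23/76) × (40/76) × (8/76) ≈ 0.00610975
Highest score → czech.

czech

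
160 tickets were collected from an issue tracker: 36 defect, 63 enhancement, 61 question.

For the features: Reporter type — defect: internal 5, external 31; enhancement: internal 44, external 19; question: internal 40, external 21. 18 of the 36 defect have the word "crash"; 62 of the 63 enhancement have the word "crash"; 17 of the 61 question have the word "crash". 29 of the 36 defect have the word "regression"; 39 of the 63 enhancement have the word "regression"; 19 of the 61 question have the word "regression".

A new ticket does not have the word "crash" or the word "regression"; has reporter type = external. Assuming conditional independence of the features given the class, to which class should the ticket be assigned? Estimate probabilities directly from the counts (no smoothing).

defect: (36/160) × (31/36) × (18/36) × (7/36) ≈ 0.0188368
enhancement: (63/160) × (19/63) × (1/63) × (24/63) ≈ 0.000718065
question: (61/160) × (21/61) × (44/61) × (42/61) ≈ 0.0651841
Highest score → question.

question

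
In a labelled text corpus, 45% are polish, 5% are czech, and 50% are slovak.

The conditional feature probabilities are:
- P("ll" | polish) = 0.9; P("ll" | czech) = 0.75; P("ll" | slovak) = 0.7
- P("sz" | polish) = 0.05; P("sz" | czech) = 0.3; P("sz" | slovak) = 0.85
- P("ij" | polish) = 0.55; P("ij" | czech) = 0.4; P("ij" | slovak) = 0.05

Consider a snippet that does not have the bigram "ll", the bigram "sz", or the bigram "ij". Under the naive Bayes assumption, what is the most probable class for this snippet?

polish: 0.45 × (1−0.9) × (1−0.05) × (1−0.55) = 0.0192375
czech: 0.05 × (1−0.75) × (1−0.3) × (1−0.4) = 0.00525
slovak: 0.5 × (1−0.7) × (1−0.85) × (1−0.05) = 0.021375
Highest score → slovak.

slovak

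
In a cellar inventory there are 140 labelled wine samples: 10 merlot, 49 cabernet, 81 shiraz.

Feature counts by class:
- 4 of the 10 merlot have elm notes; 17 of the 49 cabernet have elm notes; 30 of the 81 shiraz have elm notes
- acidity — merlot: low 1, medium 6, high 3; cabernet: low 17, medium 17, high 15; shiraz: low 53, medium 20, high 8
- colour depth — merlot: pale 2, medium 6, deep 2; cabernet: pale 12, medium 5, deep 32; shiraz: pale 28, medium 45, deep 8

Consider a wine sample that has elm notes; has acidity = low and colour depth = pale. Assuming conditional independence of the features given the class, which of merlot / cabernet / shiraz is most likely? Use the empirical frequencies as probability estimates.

shiraz

merlot: (10/140) × (4/10) × (1/10) × (2/10) ≈ 0.000571429
cabernet: (49/140) × (17/49) × (17/49) × (12/49) ≈ 0.0103171
shiraz: (81/140) × (30/81) × (53/81) × (28/81) ≈ 0.0484682
Highest score → shiraz.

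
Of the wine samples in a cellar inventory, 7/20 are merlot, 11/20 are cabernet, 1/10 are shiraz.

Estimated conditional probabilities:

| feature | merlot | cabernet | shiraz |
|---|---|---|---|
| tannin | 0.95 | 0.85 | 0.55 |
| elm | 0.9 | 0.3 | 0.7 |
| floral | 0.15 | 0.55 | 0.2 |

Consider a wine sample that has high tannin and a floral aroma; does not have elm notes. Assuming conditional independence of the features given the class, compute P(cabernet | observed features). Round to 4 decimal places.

0.9560

merlot: 0.35 × 0.95 × (1−0.9) × 0.15 = 0.0049875
cabernet: 0.55 × 0.85 × (1−0.3) × 0.55 = 0.1799875
shiraz: 0.1 × 0.55 × (1−0.7) × 0.2 = 0.0033
P(cabernet | x) = 0.1799875 / 0.188275 ≈ 0.9560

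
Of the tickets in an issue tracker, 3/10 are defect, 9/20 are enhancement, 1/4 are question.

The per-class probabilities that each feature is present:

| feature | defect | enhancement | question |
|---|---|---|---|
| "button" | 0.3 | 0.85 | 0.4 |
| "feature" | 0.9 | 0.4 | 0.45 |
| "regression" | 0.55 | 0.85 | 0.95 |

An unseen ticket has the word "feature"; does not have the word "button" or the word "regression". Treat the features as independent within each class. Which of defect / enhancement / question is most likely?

defect: 0.3 × (1−0.3) × 0.9 × (1−0.55) = 0.08505
enhancement: 0.45 × (1−0.85) × 0.4 × (1−0.85) = 0.00405
question: 0.25 × (1−0.4) × 0.45 × (1−0.95) = 0.003375
Highest score → defect.

defect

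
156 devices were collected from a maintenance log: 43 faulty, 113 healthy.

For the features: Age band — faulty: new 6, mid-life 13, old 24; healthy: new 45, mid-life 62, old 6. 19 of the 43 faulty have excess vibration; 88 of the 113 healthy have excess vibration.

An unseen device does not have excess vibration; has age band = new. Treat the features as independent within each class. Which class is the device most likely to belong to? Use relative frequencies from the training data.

faulty: (43/156) × (6/43) × (24/43) ≈ 0.0214669
healthy: (113/156) × (45/113) × (25/113) ≈ 0.0638189
Highest score → healthy.

healthy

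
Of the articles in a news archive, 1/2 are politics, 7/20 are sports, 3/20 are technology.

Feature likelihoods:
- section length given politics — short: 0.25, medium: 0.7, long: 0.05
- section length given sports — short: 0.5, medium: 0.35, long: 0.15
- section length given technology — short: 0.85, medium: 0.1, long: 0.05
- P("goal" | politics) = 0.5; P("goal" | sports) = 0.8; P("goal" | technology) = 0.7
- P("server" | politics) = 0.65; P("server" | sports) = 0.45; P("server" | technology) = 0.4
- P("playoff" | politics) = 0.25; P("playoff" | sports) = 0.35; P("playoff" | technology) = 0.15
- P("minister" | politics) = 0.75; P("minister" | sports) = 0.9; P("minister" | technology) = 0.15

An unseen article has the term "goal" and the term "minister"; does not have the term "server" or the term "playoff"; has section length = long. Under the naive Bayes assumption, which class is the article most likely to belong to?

politics: 0.5 × 0.05 × 0.5 × (1−0.65) × (1−0.25) × 0.75 = 0.0024609375
sports: 0.35 × 0.15 × 0.8 × (1−0.45) × (1−0.35) × 0.9 = 0.0135135
technology: 0.15 × 0.05 × 0.7 × (1−0.4) × (1−0.15) × 0.15 = 0.000401625
Highest score → sports.

sports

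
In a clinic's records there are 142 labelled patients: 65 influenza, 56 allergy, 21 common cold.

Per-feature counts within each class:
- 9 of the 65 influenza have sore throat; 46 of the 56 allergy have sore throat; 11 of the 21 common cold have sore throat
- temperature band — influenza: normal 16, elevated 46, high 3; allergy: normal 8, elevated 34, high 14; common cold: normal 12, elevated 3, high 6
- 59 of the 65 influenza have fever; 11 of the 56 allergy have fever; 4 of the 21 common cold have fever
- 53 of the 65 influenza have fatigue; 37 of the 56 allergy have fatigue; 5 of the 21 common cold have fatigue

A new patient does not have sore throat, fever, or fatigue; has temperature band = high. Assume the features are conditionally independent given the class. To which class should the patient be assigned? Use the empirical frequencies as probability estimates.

common cold

influenza: (65/142) × (56/65) × (3/65) × (6/65) × (12/65) ≈ 0.00031018
allergy: (56/142) × (10/56) × (14/56) × (45/56) × (19/56) ≈ 0.00480001
common cold: (21/142) × (10/21) × (6/21) × (17/21) × (16/21) ≈ 0.0124101
Highest score → common cold.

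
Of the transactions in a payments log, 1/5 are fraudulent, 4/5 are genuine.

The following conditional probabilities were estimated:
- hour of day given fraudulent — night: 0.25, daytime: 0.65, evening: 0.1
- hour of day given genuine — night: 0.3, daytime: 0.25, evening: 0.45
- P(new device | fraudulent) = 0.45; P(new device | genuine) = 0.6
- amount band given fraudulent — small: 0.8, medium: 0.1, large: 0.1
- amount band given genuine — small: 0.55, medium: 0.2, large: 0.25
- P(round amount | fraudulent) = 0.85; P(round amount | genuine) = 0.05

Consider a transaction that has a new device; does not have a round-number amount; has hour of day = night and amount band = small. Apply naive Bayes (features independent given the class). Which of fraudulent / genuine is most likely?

genuine

fraudulent: 0.2 × 0.25 × 0.45 × 0.8 × (1−0.85) = 0.0027
genuine: 0.8 × 0.3 × 0.6 × 0.55 × (1−0.05) = 0.07524
Highest score → genuine.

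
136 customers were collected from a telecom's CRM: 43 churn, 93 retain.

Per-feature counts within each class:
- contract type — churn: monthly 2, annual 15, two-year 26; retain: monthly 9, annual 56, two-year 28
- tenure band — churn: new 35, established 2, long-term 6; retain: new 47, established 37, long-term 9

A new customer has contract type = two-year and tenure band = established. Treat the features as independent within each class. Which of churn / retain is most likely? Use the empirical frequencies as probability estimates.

retain

churn: (43/136) × (26/43) × (2/43) ≈ 0.00889193
retain: (93/136) × (28/93) × (37/93) ≈ 0.0819102
Highest score → retain.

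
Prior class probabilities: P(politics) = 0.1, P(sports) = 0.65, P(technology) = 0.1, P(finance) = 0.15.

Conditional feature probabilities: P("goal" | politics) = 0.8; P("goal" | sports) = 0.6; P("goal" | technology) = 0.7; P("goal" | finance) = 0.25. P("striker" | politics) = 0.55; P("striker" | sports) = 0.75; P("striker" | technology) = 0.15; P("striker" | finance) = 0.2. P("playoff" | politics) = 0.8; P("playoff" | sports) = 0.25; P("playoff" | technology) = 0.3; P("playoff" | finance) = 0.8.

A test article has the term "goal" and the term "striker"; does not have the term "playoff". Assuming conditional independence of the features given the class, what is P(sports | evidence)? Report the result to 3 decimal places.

0.926

politics: 0.1 × 0.8 × 0.55 × (1−0.8) = 0.0088
sports: 0.65 × 0.6 × 0.75 × (1−0.25) = 0.219375
technology: 0.1 × 0.7 × 0.15 × (1−0.3) = 0.00735
finance: 0.15 × 0.25 × 0.2 × (1−0.8) = 0.0015
P(sports | x) = 0.219375 / 0.237025 ≈ 0.926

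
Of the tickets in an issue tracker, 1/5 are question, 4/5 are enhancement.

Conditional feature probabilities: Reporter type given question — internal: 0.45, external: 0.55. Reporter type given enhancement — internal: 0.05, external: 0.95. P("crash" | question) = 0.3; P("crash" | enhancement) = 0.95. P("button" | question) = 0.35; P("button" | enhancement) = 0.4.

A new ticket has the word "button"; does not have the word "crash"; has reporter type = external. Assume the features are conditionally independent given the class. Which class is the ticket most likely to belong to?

question: 0.2 × 0.55 × (1−0.3) × 0.35 = 0.02695
enhancement: 0.8 × 0.95 × (1−0.95) × 0.4 = 0.0152
Highest score → question.

question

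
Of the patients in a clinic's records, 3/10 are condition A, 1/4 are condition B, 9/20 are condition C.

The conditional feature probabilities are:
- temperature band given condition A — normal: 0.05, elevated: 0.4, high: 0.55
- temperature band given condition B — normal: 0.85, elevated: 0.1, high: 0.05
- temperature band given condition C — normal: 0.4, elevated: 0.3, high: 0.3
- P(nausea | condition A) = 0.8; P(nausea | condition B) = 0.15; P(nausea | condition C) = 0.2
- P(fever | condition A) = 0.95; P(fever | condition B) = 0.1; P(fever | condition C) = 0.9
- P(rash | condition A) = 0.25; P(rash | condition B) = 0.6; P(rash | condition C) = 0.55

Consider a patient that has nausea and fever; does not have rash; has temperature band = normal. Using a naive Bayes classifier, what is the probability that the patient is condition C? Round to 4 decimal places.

condition A: 0.3 × 0.05 × 0.8 × 0.95 × (1−0.25) = 0.00855
condition B: 0.25 × 0.85 × 0.15 × 0.1 × (1−0.6) = 0.001275
condition C: 0.45 × 0.4 × 0.2 × 0.9 × (1−0.55) = 0.01458
P(condition C | x) = 0.01458 / 0.024405 ≈ 0.5974

0.5974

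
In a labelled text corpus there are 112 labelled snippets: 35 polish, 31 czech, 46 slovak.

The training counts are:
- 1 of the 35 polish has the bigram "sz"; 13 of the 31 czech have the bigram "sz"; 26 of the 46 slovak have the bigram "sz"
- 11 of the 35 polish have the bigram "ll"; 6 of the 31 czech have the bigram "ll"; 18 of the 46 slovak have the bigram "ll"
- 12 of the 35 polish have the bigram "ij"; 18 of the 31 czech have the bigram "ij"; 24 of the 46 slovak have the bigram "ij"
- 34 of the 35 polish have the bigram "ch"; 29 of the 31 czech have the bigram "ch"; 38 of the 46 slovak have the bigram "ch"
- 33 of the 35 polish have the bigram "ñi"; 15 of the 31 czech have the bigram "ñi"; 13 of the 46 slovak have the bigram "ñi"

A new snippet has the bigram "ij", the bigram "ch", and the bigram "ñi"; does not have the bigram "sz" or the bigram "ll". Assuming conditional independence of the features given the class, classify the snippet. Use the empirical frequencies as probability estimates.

polish

polish: (35/112) × (34/35) × (24/35) × (12/35) × (34/35) × (33/35) ≈ 0.0653693
czech: (31/112) × (18/31) × (25/31) × (18/31) × (29/31) × (15/31) ≈ 0.0340651
slovak: (46/112) × (20/46) × (28/46) × (24/46) × (38/46) × (13/46) ≈ 0.0132397
Highest score → polish.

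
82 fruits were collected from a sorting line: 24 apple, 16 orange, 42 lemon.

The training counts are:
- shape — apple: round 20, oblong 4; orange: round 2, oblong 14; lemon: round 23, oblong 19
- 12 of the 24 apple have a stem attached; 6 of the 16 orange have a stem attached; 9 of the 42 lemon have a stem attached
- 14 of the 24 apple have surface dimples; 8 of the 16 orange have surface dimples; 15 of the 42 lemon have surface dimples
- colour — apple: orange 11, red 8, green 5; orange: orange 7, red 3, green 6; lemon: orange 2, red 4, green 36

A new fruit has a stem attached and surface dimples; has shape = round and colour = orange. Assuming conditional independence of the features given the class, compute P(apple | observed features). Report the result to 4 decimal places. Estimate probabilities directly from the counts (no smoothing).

0.9152

apple: (24/82) × (20/24) × (12/24) × (14/24) × (11/24) ≈ 0.032605
orange: (16/82) × (2/16) × (6/16) × (8/16) × (7/16) ≈ 0.00200076
lemon: (42/82) × (23/42) × (9/42) × (15/42) × (2/42) ≈ 0.00102219
P(apple | x) = 0.032605 / 0.03562795 ≈ 0.9152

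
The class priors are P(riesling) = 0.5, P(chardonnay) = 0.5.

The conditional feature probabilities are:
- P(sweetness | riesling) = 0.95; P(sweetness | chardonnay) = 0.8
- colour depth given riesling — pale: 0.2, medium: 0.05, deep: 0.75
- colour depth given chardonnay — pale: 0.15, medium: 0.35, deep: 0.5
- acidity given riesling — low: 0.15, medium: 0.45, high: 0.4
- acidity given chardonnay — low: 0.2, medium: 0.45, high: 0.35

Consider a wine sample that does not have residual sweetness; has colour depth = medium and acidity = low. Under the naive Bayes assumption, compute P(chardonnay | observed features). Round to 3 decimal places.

riesling: 0.5 × (1−0.95) × 0.05 × 0.15 = 0.0001875
chardonnay: 0.5 × (1−0.8) × 0.35 × 0.2 = 0.007
P(chardonnay | x) = 0.007 / 0.0071875 ≈ 0.974

0.974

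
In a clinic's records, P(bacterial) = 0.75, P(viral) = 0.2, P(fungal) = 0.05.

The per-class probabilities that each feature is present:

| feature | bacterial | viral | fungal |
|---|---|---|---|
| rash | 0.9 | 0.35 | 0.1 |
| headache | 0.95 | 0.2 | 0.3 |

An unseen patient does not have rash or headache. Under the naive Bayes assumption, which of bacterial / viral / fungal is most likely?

bacterial: 0.75 × (1−0.9) × (1−0.95) = 0.00375
viral: 0.2 × (1−0.35) × (1−0.2) = 0.104
fungal: 0.05 × (1−0.1) × (1−0.3) = 0.0315
Highest score → viral.

viral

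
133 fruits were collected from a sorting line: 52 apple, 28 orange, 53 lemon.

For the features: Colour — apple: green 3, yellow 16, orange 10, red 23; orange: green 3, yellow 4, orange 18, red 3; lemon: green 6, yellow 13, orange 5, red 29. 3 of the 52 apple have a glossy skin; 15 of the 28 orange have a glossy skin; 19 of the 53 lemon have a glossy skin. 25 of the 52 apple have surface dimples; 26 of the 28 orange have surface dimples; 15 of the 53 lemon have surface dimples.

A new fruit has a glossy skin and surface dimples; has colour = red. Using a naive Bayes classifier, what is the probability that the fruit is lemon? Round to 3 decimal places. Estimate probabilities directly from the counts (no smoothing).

0.580

apple: (52/133) × (23/52) × (3/52) × (25/52) ≈ 0.00479657
orange: (28/133) × (3/28) × (15/28) × (26/28) ≈ 0.0112207
lemon: (53/133) × (29/53) × (19/53) × (15/53) ≈ 0.0221228
P(lemon | x) = 0.0221228 / 0.03814007 ≈ 0.580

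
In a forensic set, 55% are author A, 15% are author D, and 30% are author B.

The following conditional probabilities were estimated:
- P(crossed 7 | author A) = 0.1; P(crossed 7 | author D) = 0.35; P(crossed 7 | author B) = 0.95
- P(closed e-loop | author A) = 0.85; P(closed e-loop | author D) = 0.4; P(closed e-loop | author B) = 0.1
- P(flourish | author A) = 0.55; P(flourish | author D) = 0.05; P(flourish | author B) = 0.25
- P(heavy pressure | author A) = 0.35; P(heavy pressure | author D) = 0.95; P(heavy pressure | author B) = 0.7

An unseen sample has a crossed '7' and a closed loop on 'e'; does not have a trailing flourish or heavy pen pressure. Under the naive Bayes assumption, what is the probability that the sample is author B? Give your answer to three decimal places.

0.304

author A: 0.55 × 0.1 × 0.85 × (1−0.55) × (1−0.35) = 0.013674375
author D: 0.15 × 0.35 × 0.4 × (1−0.05) × (1−0.95) = 0.0009975
author B: 0.3 × 0.95 × 0.1 × (1−0.25) × (1−0.7) = 0.0064125
P(author B | x) = 0.0064125 / 0.021084375 ≈ 0.304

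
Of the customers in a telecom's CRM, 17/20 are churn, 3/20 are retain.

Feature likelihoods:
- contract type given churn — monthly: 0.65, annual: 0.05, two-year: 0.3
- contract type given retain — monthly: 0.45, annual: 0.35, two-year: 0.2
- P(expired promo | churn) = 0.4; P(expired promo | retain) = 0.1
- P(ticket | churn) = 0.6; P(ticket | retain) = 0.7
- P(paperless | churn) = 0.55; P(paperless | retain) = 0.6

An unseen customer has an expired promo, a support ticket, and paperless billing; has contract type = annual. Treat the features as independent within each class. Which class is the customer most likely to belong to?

churn: 0.85 × 0.05 × 0.4 × 0.6 × 0.55 = 0.00561
retain: 0.15 × 0.35 × 0.1 × 0.7 × 0.6 = 0.002205
Highest score → churn.

churn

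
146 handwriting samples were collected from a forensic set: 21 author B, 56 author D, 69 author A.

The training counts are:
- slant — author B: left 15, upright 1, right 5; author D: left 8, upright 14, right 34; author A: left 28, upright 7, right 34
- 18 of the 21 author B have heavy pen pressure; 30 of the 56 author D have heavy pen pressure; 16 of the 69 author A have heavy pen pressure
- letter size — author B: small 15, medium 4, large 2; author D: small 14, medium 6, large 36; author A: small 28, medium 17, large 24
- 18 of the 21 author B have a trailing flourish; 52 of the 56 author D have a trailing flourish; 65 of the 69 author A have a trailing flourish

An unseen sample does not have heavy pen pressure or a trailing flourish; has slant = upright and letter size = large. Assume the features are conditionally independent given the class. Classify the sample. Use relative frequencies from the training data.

author D

author B: (21/146) × (1/21) × (3/21) × (2/21) × (3/21) ≈ 0.0000133126
author D: (56/146) × (14/56) × (26/56) × (36/56) × (4/56) ≈ 0.00204431
author A: (69/146) × (7/69) × (53/69) × (24/69) × (4/69) ≈ 0.000742583
Highest score → author D.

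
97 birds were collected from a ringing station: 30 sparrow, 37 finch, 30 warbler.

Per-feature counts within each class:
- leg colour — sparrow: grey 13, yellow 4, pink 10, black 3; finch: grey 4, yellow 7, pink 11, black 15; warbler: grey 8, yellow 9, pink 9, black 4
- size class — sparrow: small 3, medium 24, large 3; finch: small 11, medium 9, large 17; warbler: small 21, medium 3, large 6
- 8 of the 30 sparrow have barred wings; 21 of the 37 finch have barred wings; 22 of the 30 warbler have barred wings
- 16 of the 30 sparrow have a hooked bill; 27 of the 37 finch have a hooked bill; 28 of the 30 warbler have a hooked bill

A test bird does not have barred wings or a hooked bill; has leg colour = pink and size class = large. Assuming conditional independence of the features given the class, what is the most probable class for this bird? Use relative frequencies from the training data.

sparrow: (30/97) × (10/30) × (3/30) × (22/30) × (14/30) ≈ 0.00352806
finch: (37/97) × (11/37) × (17/37) × (16/37) × (10/37) ≈ 0.00608954
warbler: (30/97) × (9/30) × (6/30) × (8/30) × (2/30) ≈ 0.000329897
Highest score → finch.

finch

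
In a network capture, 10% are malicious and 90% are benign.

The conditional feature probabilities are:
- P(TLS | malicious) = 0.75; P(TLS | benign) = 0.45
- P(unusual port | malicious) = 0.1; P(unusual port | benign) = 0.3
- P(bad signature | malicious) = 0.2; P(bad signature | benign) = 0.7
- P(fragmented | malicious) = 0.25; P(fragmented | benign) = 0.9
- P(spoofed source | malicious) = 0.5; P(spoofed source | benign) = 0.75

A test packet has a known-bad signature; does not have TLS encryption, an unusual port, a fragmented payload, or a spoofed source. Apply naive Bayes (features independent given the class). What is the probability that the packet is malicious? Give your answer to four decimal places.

malicious: 0.1 × (1−0.75) × (1−0.1) × 0.2 × (1−0.25) × (1−0.5) = 0.0016875
benign: 0.9 × (1−0.45) × (1−0.3) × 0.7 × (1−0.9) × (1−0.75) = 0.00606375
P(malicious | x) = 0.0016875 / 0.00775125 ≈ 0.2177

0.2177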